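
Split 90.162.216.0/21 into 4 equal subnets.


New prefix = 21 + 2 = 23
Each subnet has 512 addresses
  90.162.216.0/23
  90.162.218.0/23
  90.162.220.0/23
  90.162.222.0/23
Subnets: 90.162.216.0/23, 90.162.218.0/23, 90.162.220.0/23, 90.162.222.0/23


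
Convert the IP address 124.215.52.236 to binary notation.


124 = 01111100
215 = 11010111
52 = 00110100
236 = 11101100
Binary: 01111100.11010111.00110100.11101100


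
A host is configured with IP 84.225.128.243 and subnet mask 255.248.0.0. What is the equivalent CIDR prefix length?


Binary: 11111111.11111000.00000000.00000000
Count leading 1s
Prefix: /13


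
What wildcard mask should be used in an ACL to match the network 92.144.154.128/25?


Subnet mask: 255.255.255.128
Wildcard = 255.255.255.255 - subnet mask
255 - 255 = 0
255 - 255 = 0
255 - 255 = 0
255 - 128 = 127
Wildcard: 0.0.0.127


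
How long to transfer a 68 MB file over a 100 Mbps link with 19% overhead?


Effective throughput = 100 * (1 - 19/100) = 81 Mbps
File size in Mb = 68 * 8 = 544 Mb
Time = 544 / 81
Time = 6.716 seconds


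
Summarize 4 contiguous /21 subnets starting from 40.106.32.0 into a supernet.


Original prefix: /21
Number of subnets: 4 = 2^2
New prefix = 21 - 2 = 19
Supernet: 40.106.32.0/19


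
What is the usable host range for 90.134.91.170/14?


Network: 90.132.0.0
Broadcast: 90.135.255.255
First usable = network + 1
Last usable = broadcast - 1
Range: 90.132.0.1 to 90.135.255.254


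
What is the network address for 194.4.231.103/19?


IP:   11000010.00000100.11100111.01100111
Mask: 11111111.11111111.11100000.00000000
AND operation:
Net:  11000010.00000100.11100000.00000000
Network: 194.4.224.0/19


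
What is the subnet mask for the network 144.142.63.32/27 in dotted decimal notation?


/27 means 27 network bits, 5 host bits
Binary: 11111111111111111111111111100000
Mask: 255.255.255.224


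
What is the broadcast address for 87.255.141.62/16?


Network: 87.255.0.0/16
Host bits = 16
Set all host bits to 1:
Broadcast: 87.255.255.255


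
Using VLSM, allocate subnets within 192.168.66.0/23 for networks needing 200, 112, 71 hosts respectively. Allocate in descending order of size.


200 hosts -> /24 (254 usable): 192.168.66.0/24
112 hosts -> /25 (126 usable): 192.168.67.0/25
71 hosts -> /25 (126 usable): 192.168.67.128/25
Allocation: 192.168.66.0/24 (200 hosts, 254 usable); 192.168.67.0/25 (112 hosts, 126 usable); 192.168.67.128/25 (71 hosts, 126 usable)


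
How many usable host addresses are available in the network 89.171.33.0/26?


Host bits = 32 - 26 = 6
Total addresses = 2^6 = 64
Usable = total - 2 (network and broadcast)
Usable hosts: 62


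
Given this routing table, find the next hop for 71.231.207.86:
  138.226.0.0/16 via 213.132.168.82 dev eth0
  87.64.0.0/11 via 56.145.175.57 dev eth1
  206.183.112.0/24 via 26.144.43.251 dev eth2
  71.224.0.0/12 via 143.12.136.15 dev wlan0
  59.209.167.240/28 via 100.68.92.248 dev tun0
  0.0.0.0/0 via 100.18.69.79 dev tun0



Longest prefix match for 71.231.207.86:
  /16 138.226.0.0: no
  /11 87.64.0.0: no
  /24 206.183.112.0: no
  /12 71.224.0.0: MATCH
  /28 59.209.167.240: no
  /0 0.0.0.0: MATCH
Selected: next-hop 143.12.136.15 via wlan0 (matched /12)


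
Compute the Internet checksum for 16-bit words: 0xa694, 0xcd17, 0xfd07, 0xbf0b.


Sum all words (with carry folding):
+ 0xa694 = 0xa694
+ 0xcd17 = 0x73ac
+ 0xfd07 = 0x70b4
+ 0xbf0b = 0x2fc0
One's complement: ~0x2fc0
Checksum = 0xd03f


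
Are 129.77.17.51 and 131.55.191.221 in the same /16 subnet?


Mask: 255.255.0.0
129.77.17.51 AND mask = 129.77.0.0
131.55.191.221 AND mask = 131.55.0.0
No, different subnets (129.77.0.0 vs 131.55.0.0)


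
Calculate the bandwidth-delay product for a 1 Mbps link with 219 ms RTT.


BDP = bandwidth * RTT
= 1 Mbps * 219 ms
= 1 * 1e6 * 219 / 1000 bits
= 219000 bits
= 27375 bytes
= 26.7334 KB
BDP = 219000 bits (27375 bytes)


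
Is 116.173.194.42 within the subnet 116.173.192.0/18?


Subnet network: 116.173.192.0
Test IP AND mask: 116.173.192.0
Yes, 116.173.194.42 is in 116.173.192.0/18


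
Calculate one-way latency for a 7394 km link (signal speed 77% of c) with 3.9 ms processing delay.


Speed = 0.77 * 3e5 km/s = 231000 km/s
Propagation delay = 7394 / 231000 = 0.032 s = 32.0087 ms
Processing delay = 3.9 ms
Total one-way latency = 35.9087 ms


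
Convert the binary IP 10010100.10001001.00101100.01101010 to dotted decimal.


10010100 = 148
10001001 = 137
00101100 = 44
01101010 = 106
IP: 148.137.44.106


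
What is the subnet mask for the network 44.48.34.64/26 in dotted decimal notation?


/26 means 26 network bits, 6 host bits
Binary: 11111111111111111111111111000000
Mask: 255.255.255.192


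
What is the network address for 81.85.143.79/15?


IP:   01010001.01010101.10001111.01001111
Mask: 11111111.11111110.00000000.00000000
AND operation:
Net:  01010001.01010100.00000000.00000000
Network: 81.84.0.0/15


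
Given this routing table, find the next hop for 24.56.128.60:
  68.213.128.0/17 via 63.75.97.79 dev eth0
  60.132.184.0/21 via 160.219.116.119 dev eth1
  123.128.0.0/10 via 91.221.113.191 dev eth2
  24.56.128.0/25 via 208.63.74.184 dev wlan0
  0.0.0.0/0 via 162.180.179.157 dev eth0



Longest prefix match for 24.56.128.60:
  /17 68.213.128.0: no
  /21 60.132.184.0: no
  /10 123.128.0.0: no
  /25 24.56.128.0: MATCH
  /0 0.0.0.0: MATCH
Selected: next-hop 208.63.74.184 via wlan0 (matched /25)


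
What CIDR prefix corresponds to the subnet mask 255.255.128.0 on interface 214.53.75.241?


Binary: 11111111.11111111.10000000.00000000
Count leading 1s
Prefix: /17


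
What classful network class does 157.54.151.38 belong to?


First octet: 157
Binary: 10011101
10xxxxxx -> Class B (128-191)
Class B, default mask 255.255.0.0 (/16)


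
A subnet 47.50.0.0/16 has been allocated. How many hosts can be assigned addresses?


Host bits = 32 - 16 = 16
Total addresses = 2^16 = 65536
Usable = total - 2 (network and broadcast)
Usable hosts: 65534


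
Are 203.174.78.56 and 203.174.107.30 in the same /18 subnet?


Mask: 255.255.192.0
203.174.78.56 AND mask = 203.174.64.0
203.174.107.30 AND mask = 203.174.64.0
Yes, same subnet (203.174.64.0)


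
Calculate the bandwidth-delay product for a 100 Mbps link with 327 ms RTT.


BDP = bandwidth * RTT
= 100 Mbps * 327 ms
= 100 * 1e6 * 327 / 1000 bits
= 32700000 bits
= 4087500 bytes
= 3991.6992 KB
BDP = 32700000 bits (4087500 bytes)


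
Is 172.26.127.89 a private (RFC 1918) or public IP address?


RFC 1918 private ranges:
  10.0.0.0/8 (10.0.0.0 - 10.255.255.255)
  172.16.0.0/12 (172.16.0.0 - 172.31.255.255)
  192.168.0.0/16 (192.168.0.0 - 192.168.255.255)
Private (in 172.16.0.0/12)


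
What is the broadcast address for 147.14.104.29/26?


Network: 147.14.104.0/26
Host bits = 6
Set all host bits to 1:
Broadcast: 147.14.104.63


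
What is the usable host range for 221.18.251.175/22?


Network: 221.18.248.0
Broadcast: 221.18.251.255
First usable = network + 1
Last usable = broadcast - 1
Range: 221.18.248.1 to 221.18.251.254


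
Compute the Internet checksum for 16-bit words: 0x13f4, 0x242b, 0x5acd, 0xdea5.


Sum all words (with carry folding):
+ 0x13f4 = 0x13f4
+ 0x242b = 0x381f
+ 0x5acd = 0x92ec
+ 0xdea5 = 0x7192
One's complement: ~0x7192
Checksum = 0x8e6d


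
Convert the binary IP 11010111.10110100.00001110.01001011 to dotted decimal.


11010111 = 215
10110100 = 180
00001110 = 14
01001011 = 75
IP: 215.180.14.75


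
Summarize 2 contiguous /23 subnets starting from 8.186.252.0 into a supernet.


Original prefix: /23
Number of subnets: 2 = 2^1
New prefix = 23 - 1 = 22
Supernet: 8.186.252.0/22


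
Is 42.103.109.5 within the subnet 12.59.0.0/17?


Subnet network: 12.59.0.0
Test IP AND mask: 42.103.0.0
No, 42.103.109.5 is not in 12.59.0.0/17


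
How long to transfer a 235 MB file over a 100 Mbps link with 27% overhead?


Effective throughput = 100 * (1 - 27/100) = 73 Mbps
File size in Mb = 235 * 8 = 1880 Mb
Time = 1880 / 73
Time = 25.7534 seconds


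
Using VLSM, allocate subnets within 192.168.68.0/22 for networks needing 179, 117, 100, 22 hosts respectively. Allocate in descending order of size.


179 hosts -> /24 (254 usable): 192.168.68.0/24
117 hosts -> /25 (126 usable): 192.168.69.0/25
100 hosts -> /25 (126 usable): 192.168.69.128/25
22 hosts -> /27 (30 usable): 192.168.70.0/27
Allocation: 192.168.68.0/24 (179 hosts, 254 usable); 192.168.69.0/25 (117 hosts, 126 usable); 192.168.69.128/25 (100 hosts, 126 usable); 192.168.70.0/27 (22 hosts, 30 usable)


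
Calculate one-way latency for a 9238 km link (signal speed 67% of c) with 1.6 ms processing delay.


Speed = 0.67 * 3e5 km/s = 201000 km/s
Propagation delay = 9238 / 201000 = 0.046 s = 45.9602 ms
Processing delay = 1.6 ms
Total one-way latency = 47.5602 ms


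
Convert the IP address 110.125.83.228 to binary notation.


110 = 01101110
125 = 01111101
83 = 01010011
228 = 11100100
Binary: 01101110.01111101.01010011.11100100


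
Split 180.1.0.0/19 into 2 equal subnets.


New prefix = 19 + 1 = 20
Each subnet has 4096 addresses
  180.1.0.0/20
  180.1.16.0/20
Subnets: 180.1.0.0/20, 180.1.16.0/20


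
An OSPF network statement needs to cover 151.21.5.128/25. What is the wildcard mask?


Subnet mask: 255.255.255.128
Wildcard = 255.255.255.255 - subnet mask
255 - 255 = 0
255 - 255 = 0
255 - 255 = 0
255 - 128 = 127
Wildcard: 0.0.0.127


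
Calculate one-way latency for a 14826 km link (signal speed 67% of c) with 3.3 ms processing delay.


Speed = 0.67 * 3e5 km/s = 201000 km/s
Propagation delay = 14826 / 201000 = 0.0738 s = 73.7612 ms
Processing delay = 3.3 ms
Total one-way latency = 77.0612 ms


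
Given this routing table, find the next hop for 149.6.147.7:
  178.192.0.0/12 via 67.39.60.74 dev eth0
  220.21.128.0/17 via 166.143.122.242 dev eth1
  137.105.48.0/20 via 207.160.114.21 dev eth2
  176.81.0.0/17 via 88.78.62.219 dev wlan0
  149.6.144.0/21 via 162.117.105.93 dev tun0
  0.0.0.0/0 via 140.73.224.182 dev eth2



Longest prefix match for 149.6.147.7:
  /12 178.192.0.0: no
  /17 220.21.128.0: no
  /20 137.105.48.0: no
  /17 176.81.0.0: no
  /21 149.6.144.0: MATCH
  /0 0.0.0.0: MATCH
Selected: next-hop 162.117.105.93 via tun0 (matched /21)


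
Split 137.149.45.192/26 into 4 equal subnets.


New prefix = 26 + 2 = 28
Each subnet has 16 addresses
  137.149.45.192/28
  137.149.45.208/28
  137.149.45.224/28
  137.149.45.240/28
Subnets: 137.149.45.192/28, 137.149.45.208/28, 137.149.45.224/28, 137.149.45.240/28


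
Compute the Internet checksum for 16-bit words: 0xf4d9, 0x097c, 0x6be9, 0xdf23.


Sum all words (with carry folding):
+ 0xf4d9 = 0xf4d9
+ 0x097c = 0xfe55
+ 0x6be9 = 0x6a3f
+ 0xdf23 = 0x4963
One's complement: ~0x4963
Checksum = 0xb69c


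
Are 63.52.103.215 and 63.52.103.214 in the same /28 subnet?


Mask: 255.255.255.240
63.52.103.215 AND mask = 63.52.103.208
63.52.103.214 AND mask = 63.52.103.208
Yes, same subnet (63.52.103.208)


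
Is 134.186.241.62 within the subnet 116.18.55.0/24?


Subnet network: 116.18.55.0
Test IP AND mask: 134.186.241.0
No, 134.186.241.62 is not in 116.18.55.0/24


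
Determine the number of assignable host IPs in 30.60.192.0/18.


Host bits = 32 - 18 = 14
Total addresses = 2^14 = 16384
Usable = total - 2 (network and broadcast)
Usable hosts: 16382


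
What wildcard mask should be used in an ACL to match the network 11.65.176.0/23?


Subnet mask: 255.255.254.0
Wildcard = 255.255.255.255 - subnet mask
255 - 255 = 0
255 - 255 = 0
255 - 254 = 1
255 - 0 = 255
Wildcard: 0.0.1.255


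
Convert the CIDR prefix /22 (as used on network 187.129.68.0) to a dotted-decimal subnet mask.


/22 means 22 network bits, 10 host bits
Binary: 11111111111111111111110000000000
Mask: 255.255.252.0


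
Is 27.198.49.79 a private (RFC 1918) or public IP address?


RFC 1918 private ranges:
  10.0.0.0/8 (10.0.0.0 - 10.255.255.255)
  172.16.0.0/12 (172.16.0.0 - 172.31.255.255)
  192.168.0.0/16 (192.168.0.0 - 192.168.255.255)
Public (not in any RFC 1918 range)


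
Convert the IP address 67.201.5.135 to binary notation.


67 = 01000011
201 = 11001001
5 = 00000101
135 = 10000111
Binary: 01000011.11001001.00000101.10000111


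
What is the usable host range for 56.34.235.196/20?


Network: 56.34.224.0
Broadcast: 56.34.239.255
First usable = network + 1
Last usable = broadcast - 1
Range: 56.34.224.1 to 56.34.239.254


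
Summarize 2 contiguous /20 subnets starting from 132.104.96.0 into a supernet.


Original prefix: /20
Number of subnets: 2 = 2^1
New prefix = 20 - 1 = 19
Supernet: 132.104.96.0/19


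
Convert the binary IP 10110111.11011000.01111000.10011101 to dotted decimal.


10110111 = 183
11011000 = 216
01111000 = 120
10011101 = 157
IP: 183.216.120.157


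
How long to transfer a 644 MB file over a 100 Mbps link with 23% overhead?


Effective throughput = 100 * (1 - 23/100) = 77 Mbps
File size in Mb = 644 * 8 = 5152 Mb
Time = 5152 / 77
Time = 66.9091 seconds


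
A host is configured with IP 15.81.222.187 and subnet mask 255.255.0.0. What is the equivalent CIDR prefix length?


Binary: 11111111.11111111.00000000.00000000
Count leading 1s
Prefix: /16


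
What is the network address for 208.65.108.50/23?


IP:   11010000.01000001.01101100.00110010
Mask: 11111111.11111111.11111110.00000000
AND operation:
Net:  11010000.01000001.01101100.00000000
Network: 208.65.108.0/23


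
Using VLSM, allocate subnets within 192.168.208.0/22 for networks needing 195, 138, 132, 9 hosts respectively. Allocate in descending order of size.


195 hosts -> /24 (254 usable): 192.168.208.0/24
138 hosts -> /24 (254 usable): 192.168.209.0/24
132 hosts -> /24 (254 usable): 192.168.210.0/24
9 hosts -> /28 (14 usable): 192.168.211.0/28
Allocation: 192.168.208.0/24 (195 hosts, 254 usable); 192.168.209.0/24 (138 hosts, 254 usable); 192.168.210.0/24 (132 hosts, 254 usable); 192.168.211.0/28 (9 hosts, 14 usable)


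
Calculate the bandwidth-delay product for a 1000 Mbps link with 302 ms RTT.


BDP = bandwidth * RTT
= 1000 Mbps * 302 ms
= 1000 * 1e6 * 302 / 1000 bits
= 302000000 bits
= 37750000 bytes
= 36865.2344 KB
BDP = 302000000 bits (37750000 bytes)


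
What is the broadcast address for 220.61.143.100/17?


Network: 220.61.128.0/17
Host bits = 15
Set all host bits to 1:
Broadcast: 220.61.255.255


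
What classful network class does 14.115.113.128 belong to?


First octet: 14
Binary: 00001110
0xxxxxxx -> Class A (1-126)
Class A, default mask 255.0.0.0 (/8)


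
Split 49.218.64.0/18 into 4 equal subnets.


New prefix = 18 + 2 = 20
Each subnet has 4096 addresses
  49.218.64.0/20
  49.218.80.0/20
  49.218.96.0/20
  49.218.112.0/20
Subnets: 49.218.64.0/20, 49.218.80.0/20, 49.218.96.0/20, 49.218.112.0/20


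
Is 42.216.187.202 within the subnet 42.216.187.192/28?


Subnet network: 42.216.187.192
Test IP AND mask: 42.216.187.192
Yes, 42.216.187.202 is in 42.216.187.192/28


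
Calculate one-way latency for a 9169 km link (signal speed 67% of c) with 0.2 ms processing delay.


Speed = 0.67 * 3e5 km/s = 201000 km/s
Propagation delay = 9169 / 201000 = 0.0456 s = 45.6169 ms
Processing delay = 0.2 ms
Total one-way latency = 45.8169 ms


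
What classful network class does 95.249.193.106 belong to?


First octet: 95
Binary: 01011111
0xxxxxxx -> Class A (1-126)
Class A, default mask 255.0.0.0 (/8)


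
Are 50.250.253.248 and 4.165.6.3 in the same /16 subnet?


Mask: 255.255.0.0
50.250.253.248 AND mask = 50.250.0.0
4.165.6.3 AND mask = 4.165.0.0
No, different subnets (50.250.0.0 vs 4.165.0.0)


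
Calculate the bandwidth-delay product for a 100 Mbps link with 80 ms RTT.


BDP = bandwidth * RTT
= 100 Mbps * 80 ms
= 100 * 1e6 * 80 / 1000 bits
= 8000000 bits
= 1000000 bytes
= 976.5625 KB
BDP = 8000000 bits (1000000 bytes)


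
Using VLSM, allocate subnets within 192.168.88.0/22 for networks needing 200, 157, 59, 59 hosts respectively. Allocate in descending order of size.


200 hosts -> /24 (254 usable): 192.168.88.0/24
157 hosts -> /24 (254 usable): 192.168.89.0/24
59 hosts -> /26 (62 usable): 192.168.90.0/26
59 hosts -> /26 (62 usable): 192.168.90.64/26
Allocation: 192.168.88.0/24 (200 hosts, 254 usable); 192.168.89.0/24 (157 hosts, 254 usable); 192.168.90.0/26 (59 hosts, 62 usable); 192.168.90.64/26 (59 hosts, 62 usable)


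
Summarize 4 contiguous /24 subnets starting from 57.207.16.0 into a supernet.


Original prefix: /24
Number of subnets: 4 = 2^2
New prefix = 24 - 2 = 22
Supernet: 57.207.16.0/22


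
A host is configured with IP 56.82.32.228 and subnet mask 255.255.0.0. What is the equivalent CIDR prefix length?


Binary: 11111111.11111111.00000000.00000000
Count leading 1s
Prefix: /16


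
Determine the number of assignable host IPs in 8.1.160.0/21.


Host bits = 32 - 21 = 11
Total addresses = 2^11 = 2048
Usable = total - 2 (network and broadcast)
Usable hosts: 2046


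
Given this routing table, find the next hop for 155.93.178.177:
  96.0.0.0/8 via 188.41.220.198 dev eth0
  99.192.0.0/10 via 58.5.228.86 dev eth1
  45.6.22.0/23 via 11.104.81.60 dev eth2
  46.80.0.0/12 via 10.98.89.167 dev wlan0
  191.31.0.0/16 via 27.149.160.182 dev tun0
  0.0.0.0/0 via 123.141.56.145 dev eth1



Longest prefix match for 155.93.178.177:
  /8 96.0.0.0: no
  /10 99.192.0.0: no
  /23 45.6.22.0: no
  /12 46.80.0.0: no
  /16 191.31.0.0: no
  /0 0.0.0.0: MATCH
Selected: next-hop 123.141.56.145 via eth1 (matched /0)


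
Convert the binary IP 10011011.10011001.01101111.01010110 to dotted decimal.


10011011 = 155
10011001 = 153
01101111 = 111
01010110 = 86
IP: 155.153.111.86


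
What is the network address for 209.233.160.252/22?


IP:   11010001.11101001.10100000.11111100
Mask: 11111111.11111111.11111100.00000000
AND operation:
Net:  11010001.11101001.10100000.00000000
Network: 209.233.160.0/22


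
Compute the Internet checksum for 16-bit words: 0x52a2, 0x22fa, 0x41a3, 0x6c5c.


Sum all words (with carry folding):
+ 0x52a2 = 0x52a2
+ 0x22fa = 0x759c
+ 0x41a3 = 0xb73f
+ 0x6c5c = 0x239c
One's complement: ~0x239c
Checksum = 0xdc63


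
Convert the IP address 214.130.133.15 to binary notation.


214 = 11010110
130 = 10000010
133 = 10000101
15 = 00001111
Binary: 11010110.10000010.10000101.00001111


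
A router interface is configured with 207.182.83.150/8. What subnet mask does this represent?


/8 means 8 network bits, 24 host bits
Binary: 11111111000000000000000000000000
Mask: 255.0.0.0


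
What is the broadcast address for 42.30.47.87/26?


Network: 42.30.47.64/26
Host bits = 6
Set all host bits to 1:
Broadcast: 42.30.47.127


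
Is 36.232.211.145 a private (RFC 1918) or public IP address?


RFC 1918 private ranges:
  10.0.0.0/8 (10.0.0.0 - 10.255.255.255)
  172.16.0.0/12 (172.16.0.0 - 172.31.255.255)
  192.168.0.0/16 (192.168.0.0 - 192.168.255.255)
Public (not in any RFC 1918 range)


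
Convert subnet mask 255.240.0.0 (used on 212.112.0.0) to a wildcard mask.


Subnet mask: 255.240.0.0
Wildcard = 255.255.255.255 - subnet mask
255 - 255 = 0
255 - 240 = 15
255 - 0 = 255
255 - 0 = 255
Wildcard: 0.15.255.255


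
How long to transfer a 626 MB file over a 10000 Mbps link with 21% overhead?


Effective throughput = 10000 * (1 - 21/100) = 7900 Mbps
File size in Mb = 626 * 8 = 5008 Mb
Time = 5008 / 7900
Time = 0.6339 seconds


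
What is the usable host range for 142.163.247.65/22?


Network: 142.163.244.0
Broadcast: 142.163.247.255
First usable = network + 1
Last usable = broadcast - 1
Range: 142.163.244.1 to 142.163.247.254


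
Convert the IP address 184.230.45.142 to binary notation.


184 = 10111000
230 = 11100110
45 = 00101101
142 = 10001110
Binary: 10111000.11100110.00101101.10001110


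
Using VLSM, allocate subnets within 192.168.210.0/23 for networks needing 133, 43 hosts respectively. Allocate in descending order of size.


133 hosts -> /24 (254 usable): 192.168.210.0/24
43 hosts -> /26 (62 usable): 192.168.211.0/26
Allocation: 192.168.210.0/24 (133 hosts, 254 usable); 192.168.211.0/26 (43 hosts, 62 usable)


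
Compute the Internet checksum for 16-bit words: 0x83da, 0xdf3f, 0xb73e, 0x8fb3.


Sum all words (with carry folding):
+ 0x83da = 0x83da
+ 0xdf3f = 0x631a
+ 0xb73e = 0x1a59
+ 0x8fb3 = 0xaa0c
One's complement: ~0xaa0c
Checksum = 0x55f3


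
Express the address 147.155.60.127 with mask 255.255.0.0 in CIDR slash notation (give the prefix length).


Binary: 11111111.11111111.00000000.00000000
Count leading 1s
Prefix: /16


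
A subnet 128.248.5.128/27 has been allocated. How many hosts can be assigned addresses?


Host bits = 32 - 27 = 5
Total addresses = 2^5 = 32
Usable = total - 2 (network and broadcast)
Usable hosts: 30


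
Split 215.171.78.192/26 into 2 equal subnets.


New prefix = 26 + 1 = 27
Each subnet has 32 addresses
  215.171.78.192/27
  215.171.78.224/27
Subnets: 215.171.78.192/27, 215.171.78.224/27


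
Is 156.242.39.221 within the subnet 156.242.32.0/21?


Subnet network: 156.242.32.0
Test IP AND mask: 156.242.32.0
Yes, 156.242.39.221 is in 156.242.32.0/21


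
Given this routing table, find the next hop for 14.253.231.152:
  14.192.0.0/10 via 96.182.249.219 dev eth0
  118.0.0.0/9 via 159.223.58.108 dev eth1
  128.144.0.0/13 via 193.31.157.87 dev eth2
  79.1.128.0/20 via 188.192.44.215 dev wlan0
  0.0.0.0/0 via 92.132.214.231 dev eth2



Longest prefix match for 14.253.231.152:
  /10 14.192.0.0: MATCH
  /9 118.0.0.0: no
  /13 128.144.0.0: no
  /20 79.1.128.0: no
  /0 0.0.0.0: MATCH
Selected: next-hop 96.182.249.219 via eth0 (matched /10)


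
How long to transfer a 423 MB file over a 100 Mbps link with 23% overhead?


Effective throughput = 100 * (1 - 23/100) = 77 Mbps
File size in Mb = 423 * 8 = 3384 Mb
Time = 3384 / 77
Time = 43.9481 seconds


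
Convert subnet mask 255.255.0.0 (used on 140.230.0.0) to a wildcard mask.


Subnet mask: 255.255.0.0
Wildcard = 255.255.255.255 - subnet mask
255 - 255 = 0
255 - 255 = 0
255 - 0 = 255
255 - 0 = 255
Wildcard: 0.0.255.255


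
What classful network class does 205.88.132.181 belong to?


First octet: 205
Binary: 11001101
110xxxxx -> Class C (192-223)
Class C, default mask 255.255.255.0 (/24)


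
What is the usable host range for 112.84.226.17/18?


Network: 112.84.192.0
Broadcast: 112.84.255.255
First usable = network + 1
Last usable = broadcast - 1
Range: 112.84.192.1 to 112.84.255.254


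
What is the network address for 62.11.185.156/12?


IP:   00111110.00001011.10111001.10011100
Mask: 11111111.11110000.00000000.00000000
AND operation:
Net:  00111110.00000000.00000000.00000000
Network: 62.0.0.0/12


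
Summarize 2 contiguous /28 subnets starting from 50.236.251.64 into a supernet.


Original prefix: /28
Number of subnets: 2 = 2^1
New prefix = 28 - 1 = 27
Supernet: 50.236.251.64/27


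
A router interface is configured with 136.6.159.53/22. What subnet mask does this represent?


/22 means 22 network bits, 10 host bits
Binary: 11111111111111111111110000000000
Mask: 255.255.252.0


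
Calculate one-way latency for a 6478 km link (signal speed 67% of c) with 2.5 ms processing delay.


Speed = 0.67 * 3e5 km/s = 201000 km/s
Propagation delay = 6478 / 201000 = 0.0322 s = 32.2289 ms
Processing delay = 2.5 ms
Total one-way latency = 34.7289 ms


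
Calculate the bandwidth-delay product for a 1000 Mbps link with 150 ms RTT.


BDP = bandwidth * RTT
= 1000 Mbps * 150 ms
= 1000 * 1e6 * 150 / 1000 bits
= 150000000 bits
= 18750000 bytes
= 18310.5469 KB
BDP = 150000000 bits (18750000 bytes)


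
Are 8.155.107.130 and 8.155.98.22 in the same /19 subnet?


Mask: 255.255.224.0
8.155.107.130 AND mask = 8.155.96.0
8.155.98.22 AND mask = 8.155.96.0
Yes, same subnet (8.155.96.0)


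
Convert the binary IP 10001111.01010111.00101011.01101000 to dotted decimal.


10001111 = 143
01010111 = 87
00101011 = 43
01101000 = 104
IP: 143.87.43.104


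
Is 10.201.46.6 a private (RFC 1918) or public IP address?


RFC 1918 private ranges:
  10.0.0.0/8 (10.0.0.0 - 10.255.255.255)
  172.16.0.0/12 (172.16.0.0 - 172.31.255.255)
  192.168.0.0/16 (192.168.0.0 - 192.168.255.255)
Private (in 10.0.0.0/8)


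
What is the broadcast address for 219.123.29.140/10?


Network: 219.64.0.0/10
Host bits = 22
Set all host bits to 1:
Broadcast: 219.127.255.255


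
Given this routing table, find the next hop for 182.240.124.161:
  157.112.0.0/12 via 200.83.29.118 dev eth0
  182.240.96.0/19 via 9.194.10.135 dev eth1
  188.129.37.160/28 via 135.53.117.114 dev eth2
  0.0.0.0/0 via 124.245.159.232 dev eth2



Longest prefix match for 182.240.124.161:
  /12 157.112.0.0: no
  /19 182.240.96.0: MATCH
  /28 188.129.37.160: no
  /0 0.0.0.0: MATCH
Selected: next-hop 9.194.10.135 via eth1 (matched /19)


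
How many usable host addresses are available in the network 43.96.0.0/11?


Host bits = 32 - 11 = 21
Total addresses = 2^21 = 2097152
Usable = total - 2 (network and broadcast)
Usable hosts: 2097150


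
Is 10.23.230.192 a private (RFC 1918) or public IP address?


RFC 1918 private ranges:
  10.0.0.0/8 (10.0.0.0 - 10.255.255.255)
  172.16.0.0/12 (172.16.0.0 - 172.31.255.255)
  192.168.0.0/16 (192.168.0.0 - 192.168.255.255)
Private (in 10.0.0.0/8)


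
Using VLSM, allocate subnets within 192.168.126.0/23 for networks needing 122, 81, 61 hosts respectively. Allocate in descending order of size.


122 hosts -> /25 (126 usable): 192.168.126.0/25
81 hosts -> /25 (126 usable): 192.168.126.128/25
61 hosts -> /26 (62 usable): 192.168.127.0/26
Allocation: 192.168.126.0/25 (122 hosts, 126 usable); 192.168.126.128/25 (81 hosts, 126 usable); 192.168.127.0/26 (61 hosts, 62 usable)


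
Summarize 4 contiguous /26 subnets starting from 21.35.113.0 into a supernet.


Original prefix: /26
Number of subnets: 4 = 2^2
New prefix = 26 - 2 = 24
Supernet: 21.35.113.0/24


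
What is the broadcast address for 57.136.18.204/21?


Network: 57.136.16.0/21
Host bits = 11
Set all host bits to 1:
Broadcast: 57.136.23.255


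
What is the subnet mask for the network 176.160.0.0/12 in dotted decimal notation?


/12 means 12 network bits, 20 host bits
Binary: 11111111111100000000000000000000
Mask: 255.240.0.0


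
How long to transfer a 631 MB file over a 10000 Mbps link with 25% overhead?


Effective throughput = 10000 * (1 - 25/100) = 7500 Mbps
File size in Mb = 631 * 8 = 5048 Mb
Time = 5048 / 7500
Time = 0.6731 seconds


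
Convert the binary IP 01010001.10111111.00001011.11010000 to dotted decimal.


01010001 = 81
10111111 = 191
00001011 = 11
11010000 = 208
IP: 81.191.11.208


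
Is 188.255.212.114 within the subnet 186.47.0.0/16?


Subnet network: 186.47.0.0
Test IP AND mask: 188.255.0.0
No, 188.255.212.114 is not in 186.47.0.0/16


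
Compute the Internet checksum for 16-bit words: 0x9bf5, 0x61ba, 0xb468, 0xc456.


Sum all words (with carry folding):
+ 0x9bf5 = 0x9bf5
+ 0x61ba = 0xfdaf
+ 0xb468 = 0xb218
+ 0xc456 = 0x766f
One's complement: ~0x766f
Checksum = 0x8990


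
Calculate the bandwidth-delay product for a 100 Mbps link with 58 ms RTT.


BDP = bandwidth * RTT
= 100 Mbps * 58 ms
= 100 * 1e6 * 58 / 1000 bits
= 5800000 bits
= 725000 bytes
= 708.0078 KB
BDP = 5800000 bits (725000 bytes)


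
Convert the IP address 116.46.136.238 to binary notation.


116 = 01110100
46 = 00101110
136 = 10001000
238 = 11101110
Binary: 01110100.00101110.10001000.11101110


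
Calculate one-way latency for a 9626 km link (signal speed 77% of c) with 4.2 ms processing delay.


Speed = 0.77 * 3e5 km/s = 231000 km/s
Propagation delay = 9626 / 231000 = 0.0417 s = 41.671 ms
Processing delay = 4.2 ms
Total one-way latency = 45.871 ms


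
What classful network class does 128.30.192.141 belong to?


First octet: 128
Binary: 10000000
10xxxxxx -> Class B (128-191)
Class B, default mask 255.255.0.0 (/16)


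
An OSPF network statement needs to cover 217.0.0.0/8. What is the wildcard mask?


Subnet mask: 255.0.0.0
Wildcard = 255.255.255.255 - subnet mask
255 - 255 = 0
255 - 0 = 255
255 - 0 = 255
255 - 0 = 255
Wildcard: 0.255.255.255


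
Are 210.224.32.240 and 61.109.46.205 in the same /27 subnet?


Mask: 255.255.255.224
210.224.32.240 AND mask = 210.224.32.224
61.109.46.205 AND mask = 61.109.46.192
No, different subnets (210.224.32.224 vs 61.109.46.192)


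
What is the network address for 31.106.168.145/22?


IP:   00011111.01101010.10101000.10010001
Mask: 11111111.11111111.11111100.00000000
AND operation:
Net:  00011111.01101010.10101000.00000000
Network: 31.106.168.0/22


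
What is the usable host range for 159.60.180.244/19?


Network: 159.60.160.0
Broadcast: 159.60.191.255
First usable = network + 1
Last usable = broadcast - 1
Range: 159.60.160.1 to 159.60.191.254


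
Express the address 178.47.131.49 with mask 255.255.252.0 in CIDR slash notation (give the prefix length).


Binary: 11111111.11111111.11111100.00000000
Count leading 1s
Prefix: /22


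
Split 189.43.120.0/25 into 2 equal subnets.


New prefix = 25 + 1 = 26
Each subnet has 64 addresses
  189.43.120.0/26
  189.43.120.64/26
Subnets: 189.43.120.0/26, 189.43.120.64/26


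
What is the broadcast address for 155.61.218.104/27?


Network: 155.61.218.96/27
Host bits = 5
Set all host bits to 1:
Broadcast: 155.61.218.127


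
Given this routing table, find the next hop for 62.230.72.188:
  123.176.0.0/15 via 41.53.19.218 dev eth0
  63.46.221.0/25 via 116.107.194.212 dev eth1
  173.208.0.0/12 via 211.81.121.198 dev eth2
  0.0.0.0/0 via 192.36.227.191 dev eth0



Longest prefix match for 62.230.72.188:
  /15 123.176.0.0: no
  /25 63.46.221.0: no
  /12 173.208.0.0: no
  /0 0.0.0.0: MATCH
Selected: next-hop 192.36.227.191 via eth0 (matched /0)


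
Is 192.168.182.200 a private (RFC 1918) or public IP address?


RFC 1918 private ranges:
  10.0.0.0/8 (10.0.0.0 - 10.255.255.255)
  172.16.0.0/12 (172.16.0.0 - 172.31.255.255)
  192.168.0.0/16 (192.168.0.0 - 192.168.255.255)
Private (in 192.168.0.0/16)


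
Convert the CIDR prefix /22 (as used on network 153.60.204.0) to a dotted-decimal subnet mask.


/22 means 22 network bits, 10 host bits
Binary: 11111111111111111111110000000000
Mask: 255.255.252.0


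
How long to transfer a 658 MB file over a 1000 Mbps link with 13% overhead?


Effective throughput = 1000 * (1 - 13/100) = 870 Mbps
File size in Mb = 658 * 8 = 5264 Mb
Time = 5264 / 870
Time = 6.0506 seconds


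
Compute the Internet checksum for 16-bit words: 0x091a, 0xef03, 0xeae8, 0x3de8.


Sum all words (with carry folding):
+ 0x091a = 0x091a
+ 0xef03 = 0xf81d
+ 0xeae8 = 0xe306
+ 0x3de8 = 0x20ef
One's complement: ~0x20ef
Checksum = 0xdf10


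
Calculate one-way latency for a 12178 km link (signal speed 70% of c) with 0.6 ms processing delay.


Speed = 0.7 * 3e5 km/s = 210000 km/s
Propagation delay = 12178 / 210000 = 0.058 s = 57.9905 ms
Processing delay = 0.6 ms
Total one-way latency = 58.5905 ms


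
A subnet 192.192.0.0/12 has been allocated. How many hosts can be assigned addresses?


Host bits = 32 - 12 = 20
Total addresses = 2^20 = 1048576
Usable = total - 2 (network and broadcast)
Usable hosts: 1048574


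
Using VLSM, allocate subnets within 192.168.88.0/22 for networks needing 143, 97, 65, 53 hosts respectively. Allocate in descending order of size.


143 hosts -> /24 (254 usable): 192.168.88.0/24
97 hosts -> /25 (126 usable): 192.168.89.0/25
65 hosts -> /25 (126 usable): 192.168.89.128/25
53 hosts -> /26 (62 usable): 192.168.90.0/26
Allocation: 192.168.88.0/24 (143 hosts, 254 usable); 192.168.89.0/25 (97 hosts, 126 usable); 192.168.89.128/25 (65 hosts, 126 usable); 192.168.90.0/26 (53 hosts, 62 usable)


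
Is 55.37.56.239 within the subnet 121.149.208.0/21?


Subnet network: 121.149.208.0
Test IP AND mask: 55.37.56.0
No, 55.37.56.239 is not in 121.149.208.0/21


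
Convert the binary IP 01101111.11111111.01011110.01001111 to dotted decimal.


01101111 = 111
11111111 = 255
01011110 = 94
01001111 = 79
IP: 111.255.94.79


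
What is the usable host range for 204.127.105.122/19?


Network: 204.127.96.0
Broadcast: 204.127.127.255
First usable = network + 1
Last usable = broadcast - 1
Range: 204.127.96.1 to 204.127.127.254


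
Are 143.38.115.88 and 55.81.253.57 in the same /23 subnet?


Mask: 255.255.254.0
143.38.115.88 AND mask = 143.38.114.0
55.81.253.57 AND mask = 55.81.252.0
No, different subnets (143.38.114.0 vs 55.81.252.0)


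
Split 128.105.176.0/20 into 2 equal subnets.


New prefix = 20 + 1 = 21
Each subnet has 2048 addresses
  128.105.176.0/21
  128.105.184.0/21
Subnets: 128.105.176.0/21, 128.105.184.0/21


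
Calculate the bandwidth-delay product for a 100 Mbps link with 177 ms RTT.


BDP = bandwidth * RTT
= 100 Mbps * 177 ms
= 100 * 1e6 * 177 / 1000 bits
= 17700000 bits
= 2212500 bytes
= 2160.6445 KB
BDP = 17700000 bits (2212500 bytes)


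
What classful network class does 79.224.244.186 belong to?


First octet: 79
Binary: 01001111
0xxxxxxx -> Class A (1-126)
Class A, default mask 255.0.0.0 (/8)


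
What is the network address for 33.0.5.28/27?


IP:   00100001.00000000.00000101.00011100
Mask: 11111111.11111111.11111111.11100000
AND operation:
Net:  00100001.00000000.00000101.00000000
Network: 33.0.5.0/27


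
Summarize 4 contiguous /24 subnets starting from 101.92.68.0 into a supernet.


Original prefix: /24
Number of subnets: 4 = 2^2
New prefix = 24 - 2 = 22
Supernet: 101.92.68.0/22


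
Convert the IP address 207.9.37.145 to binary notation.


207 = 11001111
9 = 00001001
37 = 00100101
145 = 10010001
Binary: 11001111.00001001.00100101.10010001


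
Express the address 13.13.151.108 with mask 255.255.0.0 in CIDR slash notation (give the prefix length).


Binary: 11111111.11111111.00000000.00000000
Count leading 1s
Prefix: /16


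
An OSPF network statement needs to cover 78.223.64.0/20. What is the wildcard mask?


Subnet mask: 255.255.240.0
Wildcard = 255.255.255.255 - subnet mask
255 - 255 = 0
255 - 255 = 0
255 - 240 = 15
255 - 0 = 255
Wildcard: 0.0.15.255


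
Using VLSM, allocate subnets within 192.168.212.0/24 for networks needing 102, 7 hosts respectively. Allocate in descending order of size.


102 hosts -> /25 (126 usable): 192.168.212.0/25
7 hosts -> /28 (14 usable): 192.168.212.128/28
Allocation: 192.168.212.0/25 (102 hosts, 126 usable); 192.168.212.128/28 (7 hosts, 14 usable)


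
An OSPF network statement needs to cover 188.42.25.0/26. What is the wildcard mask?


Subnet mask: 255.255.255.192
Wildcard = 255.255.255.255 - subnet mask
255 - 255 = 0
255 - 255 = 0
255 - 255 = 0
255 - 192 = 63
Wildcard: 0.0.0.63


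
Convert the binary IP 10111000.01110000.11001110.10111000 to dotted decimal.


10111000 = 184
01110000 = 112
11001110 = 206
10111000 = 184
IP: 184.112.206.184


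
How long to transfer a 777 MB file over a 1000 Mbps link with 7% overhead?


Effective throughput = 1000 * (1 - 7/100) = 930.0 Mbps
File size in Mb = 777 * 8 = 6216 Mb
Time = 6216 / 930.0
Time = 6.6839 seconds


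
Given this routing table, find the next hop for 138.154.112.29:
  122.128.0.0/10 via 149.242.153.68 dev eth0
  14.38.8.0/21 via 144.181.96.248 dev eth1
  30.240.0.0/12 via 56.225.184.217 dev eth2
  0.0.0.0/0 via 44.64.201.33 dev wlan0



Longest prefix match for 138.154.112.29:
  /10 122.128.0.0: no
  /21 14.38.8.0: no
  /12 30.240.0.0: no
  /0 0.0.0.0: MATCH
Selected: next-hop 44.64.201.33 via wlan0 (matched /0)


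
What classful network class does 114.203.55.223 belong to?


First octet: 114
Binary: 01110010
0xxxxxxx -> Class A (1-126)
Class A, default mask 255.0.0.0 (/8)


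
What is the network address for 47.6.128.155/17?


IP:   00101111.00000110.10000000.10011011
Mask: 11111111.11111111.10000000.00000000
AND operation:
Net:  00101111.00000110.10000000.00000000
Network: 47.6.128.0/17


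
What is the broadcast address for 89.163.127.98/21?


Network: 89.163.120.0/21
Host bits = 11
Set all host bits to 1:
Broadcast: 89.163.127.255


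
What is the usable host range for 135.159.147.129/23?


Network: 135.159.146.0
Broadcast: 135.159.147.255
First usable = network + 1
Last usable = broadcast - 1
Range: 135.159.146.1 to 135.159.147.254


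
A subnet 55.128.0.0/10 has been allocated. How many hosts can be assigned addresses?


Host bits = 32 - 10 = 22
Total addresses = 2^22 = 4194304
Usable = total - 2 (network and broadcast)
Usable hosts: 4194302


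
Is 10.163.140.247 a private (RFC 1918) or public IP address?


RFC 1918 private ranges:
  10.0.0.0/8 (10.0.0.0 - 10.255.255.255)
  172.16.0.0/12 (172.16.0.0 - 172.31.255.255)
  192.168.0.0/16 (192.168.0.0 - 192.168.255.255)
Private (in 10.0.0.0/8)


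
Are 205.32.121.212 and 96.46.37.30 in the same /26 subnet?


Mask: 255.255.255.192
205.32.121.212 AND mask = 205.32.121.192
96.46.37.30 AND mask = 96.46.37.0
No, different subnets (205.32.121.192 vs 96.46.37.0)


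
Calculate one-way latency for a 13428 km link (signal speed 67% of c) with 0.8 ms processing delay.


Speed = 0.67 * 3e5 km/s = 201000 km/s
Propagation delay = 13428 / 201000 = 0.0668 s = 66.806 ms
Processing delay = 0.8 ms
Total one-way latency = 67.606 ms


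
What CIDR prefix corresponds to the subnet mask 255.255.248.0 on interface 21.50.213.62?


Binary: 11111111.11111111.11111000.00000000
Count leading 1s
Prefix: /21


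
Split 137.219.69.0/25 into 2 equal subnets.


New prefix = 25 + 1 = 26
Each subnet has 64 addresses
  137.219.69.0/26
  137.219.69.64/26
Subnets: 137.219.69.0/26, 137.219.69.64/26


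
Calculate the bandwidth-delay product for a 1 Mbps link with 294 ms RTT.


BDP = bandwidth * RTT
= 1 Mbps * 294 ms
= 1 * 1e6 * 294 / 1000 bits
= 294000 bits
= 36750 bytes
= 35.8887 KB
BDP = 294000 bits (36750 bytes)


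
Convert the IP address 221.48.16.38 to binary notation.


221 = 11011101
48 = 00110000
16 = 00010000
38 = 00100110
Binary: 11011101.00110000.00010000.00100110


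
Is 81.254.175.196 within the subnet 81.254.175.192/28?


Subnet network: 81.254.175.192
Test IP AND mask: 81.254.175.192
Yes, 81.254.175.196 is in 81.254.175.192/28


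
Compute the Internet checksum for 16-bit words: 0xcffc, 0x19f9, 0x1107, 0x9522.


Sum all words (with carry folding):
+ 0xcffc = 0xcffc
+ 0x19f9 = 0xe9f5
+ 0x1107 = 0xfafc
+ 0x9522 = 0x901f
One's complement: ~0x901f
Checksum = 0x6fe0


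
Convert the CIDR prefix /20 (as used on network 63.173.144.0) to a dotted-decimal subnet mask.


/20 means 20 network bits, 12 host bits
Binary: 11111111111111111111000000000000
Mask: 255.255.240.0


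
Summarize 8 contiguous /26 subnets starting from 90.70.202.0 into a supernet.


Original prefix: /26
Number of subnets: 8 = 2^3
New prefix = 26 - 3 = 23
Supernet: 90.70.202.0/23


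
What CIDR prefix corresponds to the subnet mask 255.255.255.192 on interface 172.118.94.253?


Binary: 11111111.11111111.11111111.11000000
Count leading 1s
Prefix: /26


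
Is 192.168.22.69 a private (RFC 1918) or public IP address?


RFC 1918 private ranges:
  10.0.0.0/8 (10.0.0.0 - 10.255.255.255)
  172.16.0.0/12 (172.16.0.0 - 172.31.255.255)
  192.168.0.0/16 (192.168.0.0 - 192.168.255.255)
Private (in 192.168.0.0/16)


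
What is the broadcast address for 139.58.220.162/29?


Network: 139.58.220.160/29
Host bits = 3
Set all host bits to 1:
Broadcast: 139.58.220.167


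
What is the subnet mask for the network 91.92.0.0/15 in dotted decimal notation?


/15 means 15 network bits, 17 host bits
Binary: 11111111111111100000000000000000
Mask: 255.254.0.0


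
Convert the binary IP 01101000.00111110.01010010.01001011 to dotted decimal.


01101000 = 104
00111110 = 62
01010010 = 82
01001011 = 75
IP: 104.62.82.75
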